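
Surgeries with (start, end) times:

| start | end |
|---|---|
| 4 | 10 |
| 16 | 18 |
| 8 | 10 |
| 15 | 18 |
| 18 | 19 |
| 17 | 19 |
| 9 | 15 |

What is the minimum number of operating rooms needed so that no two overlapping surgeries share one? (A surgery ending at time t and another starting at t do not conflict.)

The answer is the maximum number of intervals overlapping at any instant.
starts: [4, 8, 9, 15, 16, 17, 18]
ends:   [10, 10, 15, 18, 18, 19, 19]
s4→1 s8→2 s9→3  — peak 3.

3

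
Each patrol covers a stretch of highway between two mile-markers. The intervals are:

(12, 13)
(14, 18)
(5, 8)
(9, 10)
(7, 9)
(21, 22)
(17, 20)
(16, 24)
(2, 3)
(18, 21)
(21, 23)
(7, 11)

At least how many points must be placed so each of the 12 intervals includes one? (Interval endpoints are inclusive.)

By right end: [2,3]  [5,8]  [7,9]  [9,10]  [7,11]  [12,13]  [14,18]  [17,20]  [18,21]  [21,22]  [21,23]  [16,24]
[2,3] uncovered → point at 3; [5,8] uncovered → point at 8; [9,10] uncovered → point at 10; [12,13] uncovered → point at 13; [14,18] uncovered → point at 18; [21,22] uncovered → point at 22.
Points: 3, 8, 10, 13, 18, 22 (6 total).

6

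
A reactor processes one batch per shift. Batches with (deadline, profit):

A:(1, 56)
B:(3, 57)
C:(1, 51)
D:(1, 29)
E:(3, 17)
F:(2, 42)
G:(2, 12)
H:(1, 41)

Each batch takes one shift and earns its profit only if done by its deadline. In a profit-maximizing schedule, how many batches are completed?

3

Take jobs in profit order; each goes to the latest open slot no later than its deadline.
Profit order: B=57 A=56 C=51 F=42 H=41 D=29 E=17 G=12
Assign: B→slot 3, A→slot 1, C skipped, F→slot 2, H skipped, D skipped, E skipped, G skipped.
Slots: [1:A] [2:F] [3:B]
3 of 8 scheduled.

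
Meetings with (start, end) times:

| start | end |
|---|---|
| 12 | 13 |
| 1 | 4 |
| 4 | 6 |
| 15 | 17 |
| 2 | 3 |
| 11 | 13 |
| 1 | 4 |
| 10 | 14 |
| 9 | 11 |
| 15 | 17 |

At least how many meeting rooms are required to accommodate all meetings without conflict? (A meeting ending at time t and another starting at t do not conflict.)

3

starts: [1, 1, 2, 4, 9, 10, 11, 12, 15, 15]
ends:   [3, 4, 4, 6, 11, 13, 13, 14, 17, 17]
s1→1 s1→2 s2→3  — peak 3.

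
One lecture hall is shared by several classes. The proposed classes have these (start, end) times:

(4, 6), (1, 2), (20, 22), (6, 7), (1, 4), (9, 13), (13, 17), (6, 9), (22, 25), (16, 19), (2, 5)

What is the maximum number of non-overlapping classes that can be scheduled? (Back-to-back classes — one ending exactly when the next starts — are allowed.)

7

By end time: (1,2), (1,4), (2,5), (4,6), (6,7), (6,9), (9,13), (13,17), (16,19), (20,22), (22,25).
Pick (1,2); next start ≥ 2 → (2,5); next start ≥ 5 → (6,7); next start ≥ 7 → (9,13); next start ≥ 13 → (13,17); next start ≥ 17 → (20,22); next start ≥ 22 → (22,25).
Selected 7 classes.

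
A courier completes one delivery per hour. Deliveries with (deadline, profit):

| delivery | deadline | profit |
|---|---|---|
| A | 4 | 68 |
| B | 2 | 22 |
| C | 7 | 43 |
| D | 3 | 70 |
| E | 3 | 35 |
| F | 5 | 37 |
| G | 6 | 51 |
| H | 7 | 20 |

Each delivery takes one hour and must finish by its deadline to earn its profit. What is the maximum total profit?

By profit: D(d3,70), A(d4,68), G(d6,51), C(d7,43), F(d5,37), E(d3,35), B(d2,22), H(d7,20)
D→slot 3; A→slot 4; G→slot 6; C→slot 7; F→slot 5; E→slot 2; B→slot 1; H skipped.
Profit = 22 + 35 + 70 + 68 + 37 + 51 + 43 = 326

326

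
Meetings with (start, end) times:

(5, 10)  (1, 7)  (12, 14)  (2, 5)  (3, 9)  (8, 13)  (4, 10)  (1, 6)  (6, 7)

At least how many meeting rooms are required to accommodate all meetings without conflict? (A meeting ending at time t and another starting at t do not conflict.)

5

Events (time:±→running): 1:+→1 1:+→2 2:+→3 3:+→4 4:+→5 … peak 5.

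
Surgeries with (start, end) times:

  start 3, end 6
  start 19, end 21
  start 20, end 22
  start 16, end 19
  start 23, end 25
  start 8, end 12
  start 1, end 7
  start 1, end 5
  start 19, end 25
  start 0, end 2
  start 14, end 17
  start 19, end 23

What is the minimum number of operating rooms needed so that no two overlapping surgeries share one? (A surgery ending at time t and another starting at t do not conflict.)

4

The answer is the maximum number of intervals overlapping at any instant.
starts: [0, 1, 1, 3, 8, 14, 16, 19, 19, 19, 20, 23]
ends:   [2, 5, 6, 7, 12, 17, 19, 21, 22, 23, 25, 25]
s0→1 s1→2 s1→3 e2→2 s3→3 e5→2 e6→1 e7→0 s8→1 e12→0 s14→1 s16→2 e17→1 e19→0 s19→1 s19→2 s19→3 s20→4  — peak 4.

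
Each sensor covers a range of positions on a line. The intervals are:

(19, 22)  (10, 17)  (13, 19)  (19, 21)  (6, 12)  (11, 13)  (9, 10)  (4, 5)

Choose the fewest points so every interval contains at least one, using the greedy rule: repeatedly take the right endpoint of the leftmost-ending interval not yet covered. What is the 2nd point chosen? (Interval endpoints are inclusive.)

Sort by right endpoint; whenever an interval is uncovered, place a point at its right end.
By right end: [4,5]  [9,10]  [6,12]  [11,13]  [10,17]  [13,19]  [19,21]  [19,22]
[4,5] uncovered → point at 5; [9,10] uncovered → point at 10; [11,13] uncovered → point at 13; [19,21] uncovered → point at 21.
Points: 5, 10, 13, 21 (4 total).

10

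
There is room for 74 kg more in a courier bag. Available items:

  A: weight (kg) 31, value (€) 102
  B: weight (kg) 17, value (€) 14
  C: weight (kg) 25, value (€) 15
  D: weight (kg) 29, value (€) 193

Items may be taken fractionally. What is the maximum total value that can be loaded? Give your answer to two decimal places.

Ratios (sorted): D 6.66, A 3.29, B 0.82, C 0.60
take D (29 @ 193); take A (31 @ 102); take 14/17 of B → 11.53. Capacity used 74/74.
Total value = 306.53

306.53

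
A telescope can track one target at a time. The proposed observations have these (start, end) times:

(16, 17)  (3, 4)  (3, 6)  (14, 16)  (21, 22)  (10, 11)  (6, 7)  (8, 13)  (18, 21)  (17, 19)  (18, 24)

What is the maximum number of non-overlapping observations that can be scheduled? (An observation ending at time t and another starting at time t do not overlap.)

Order by finish time; keep every interval that doesn't clash with the previous kept one.
By end time: (3,4), (3,6), (6,7), (10,11), (8,13), (14,16), (16,17), (17,19), (18,21), (21,22), (18,24).
Pick (3,4); next start ≥ 4 → (6,7); next start ≥ 7 → (10,11); next start ≥ 11 → (14,16); next start ≥ 16 → (16,17); next start ≥ 17 → (17,19); next start ≥ 19 → (21,22).
Selected 7 observations.

7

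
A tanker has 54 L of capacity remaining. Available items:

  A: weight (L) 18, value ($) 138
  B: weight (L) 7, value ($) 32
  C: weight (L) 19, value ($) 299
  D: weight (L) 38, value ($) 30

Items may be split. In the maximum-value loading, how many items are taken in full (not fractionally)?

Order: C (299/19=15.74) > A (138/18=7.67) > B (32/7=4.57) > D (30/38=0.79)
Fill: take C (19 @ 299) → take A (18 @ 138) → take B (7 @ 32) → take 10/38 of D → 7.89; 54/54 used.
3 item(s) taken whole; one partial (take 10/38 of D).

3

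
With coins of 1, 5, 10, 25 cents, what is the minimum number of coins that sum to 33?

33 − 1×25→8 − 1×5→3 − 3×1→0
Total coins = 1 + 1 + 3 = 5

5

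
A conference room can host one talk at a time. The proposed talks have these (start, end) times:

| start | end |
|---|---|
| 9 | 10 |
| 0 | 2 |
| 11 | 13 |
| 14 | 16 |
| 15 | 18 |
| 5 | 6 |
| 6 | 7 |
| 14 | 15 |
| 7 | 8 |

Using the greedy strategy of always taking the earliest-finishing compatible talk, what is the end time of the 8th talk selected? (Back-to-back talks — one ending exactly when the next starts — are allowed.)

Order by finish time; keep every interval that doesn't clash with the previous kept one.
By end time: (0,2), (5,6), (6,7), (7,8), (9,10), (11,13), (14,15), (14,16), (15,18).
Pick (0,2); next start ≥ 2 → (5,6); next start ≥ 6 → (6,7); next start ≥ 7 → (7,8); next start ≥ 8 → (9,10); next start ≥ 10 → (11,13); next start ≥ 13 → (14,15); next start ≥ 15 → (15,18).
Selected: (0,2) (5,6) (6,7) (7,8) (9,10) (11,13) (14,15) (15,18)

18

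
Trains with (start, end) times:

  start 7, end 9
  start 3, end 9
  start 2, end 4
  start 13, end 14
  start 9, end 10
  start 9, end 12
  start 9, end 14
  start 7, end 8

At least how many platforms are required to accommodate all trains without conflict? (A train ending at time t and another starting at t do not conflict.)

3

Count concurrent intervals with a sweep; the peak is the room count.
starts: [2, 3, 7, 7, 9, 9, 9, 13]
ends:   [4, 8, 9, 9, 10, 12, 14, 14]
s2→1 s3→2 e4→1 s7→2 s7→3  — peak 3.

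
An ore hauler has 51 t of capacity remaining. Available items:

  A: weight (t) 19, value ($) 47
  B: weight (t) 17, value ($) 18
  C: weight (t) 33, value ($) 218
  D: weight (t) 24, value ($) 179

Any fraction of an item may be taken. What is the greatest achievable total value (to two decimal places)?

357.36

Greedy by value/weight ratio, highest first.
Order: D (179/24=7.46) > C (218/33=6.61) > A (47/19=2.47) > B (18/17=1.06)
Fill: take D (24 @ 179) → take 27/33 of C → 178.36; 51/51 used.
Total value = 357.36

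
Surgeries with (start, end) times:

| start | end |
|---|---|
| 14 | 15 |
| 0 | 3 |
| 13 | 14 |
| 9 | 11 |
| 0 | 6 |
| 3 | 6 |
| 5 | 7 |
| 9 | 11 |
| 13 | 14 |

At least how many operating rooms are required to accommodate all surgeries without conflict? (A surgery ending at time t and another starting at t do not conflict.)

The answer is the maximum number of intervals overlapping at any instant.
starts: [0, 0, 3, 5, 9, 9, 13, 13, 14]
ends:   [3, 6, 6, 7, 11, 11, 14, 14, 15]
s0→1 s0→2 e3→1 s3→2 s5→3  — peak 3.

3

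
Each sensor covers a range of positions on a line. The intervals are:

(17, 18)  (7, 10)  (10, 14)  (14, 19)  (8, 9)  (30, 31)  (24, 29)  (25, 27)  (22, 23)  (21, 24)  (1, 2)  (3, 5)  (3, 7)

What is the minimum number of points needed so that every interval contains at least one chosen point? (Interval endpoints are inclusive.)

8

By right end: [1,2]  [3,5]  [3,7]  [8,9]  [7,10]  [10,14]  [17,18]  [14,19]  [22,23]  [21,24]  [25,27]  [24,29]  [30,31]
[1,2] uncovered → point at 2; [3,5] uncovered → point at 5; [8,9] uncovered → point at 9; [10,14] uncovered → point at 14; [17,18] uncovered → point at 18; [22,23] uncovered → point at 23; [25,27] uncovered → point at 27; [30,31] uncovered → point at 31.
Points: 2, 5, 9, 14, 18, 23, 27, 31 (8 total).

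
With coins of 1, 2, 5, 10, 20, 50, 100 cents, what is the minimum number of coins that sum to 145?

145 − 1×100→45 − 2×20→5 − 1×5→0
Total coins = 1 + 2 + 1 = 4

4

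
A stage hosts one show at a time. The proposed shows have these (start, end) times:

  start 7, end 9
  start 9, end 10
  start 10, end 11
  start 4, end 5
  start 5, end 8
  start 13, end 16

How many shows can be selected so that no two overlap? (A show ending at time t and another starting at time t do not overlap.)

By end time: (4,5), (5,8), (7,9), (9,10), (10,11), (13,16).
Pick (4,5); next start ≥ 5 → (5,8); next start ≥ 8 → (9,10); next start ≥ 10 → (10,11); next start ≥ 11 → (13,16).
Selected 5 shows.

5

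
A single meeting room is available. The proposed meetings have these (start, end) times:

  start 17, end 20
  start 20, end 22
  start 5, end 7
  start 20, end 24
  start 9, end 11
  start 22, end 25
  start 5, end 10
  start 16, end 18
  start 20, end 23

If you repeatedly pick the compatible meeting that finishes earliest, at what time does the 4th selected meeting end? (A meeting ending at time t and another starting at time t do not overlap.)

22

Sort by end time and greedily take each interval whose start is ≥ the last chosen end.
Sorted by end: (5,7)  (5,10)  (9,11)  (16,18)  (17,20)  (20,22)  (20,23)  (20,24)  (22,25)
take (5,7); skip (5,10); take (9,11); take (16,18); take (20,22); skip (20,23); skip (20,24); take (22,25).
Selected: (5,7) (9,11) (16,18) (20,22) (22,25)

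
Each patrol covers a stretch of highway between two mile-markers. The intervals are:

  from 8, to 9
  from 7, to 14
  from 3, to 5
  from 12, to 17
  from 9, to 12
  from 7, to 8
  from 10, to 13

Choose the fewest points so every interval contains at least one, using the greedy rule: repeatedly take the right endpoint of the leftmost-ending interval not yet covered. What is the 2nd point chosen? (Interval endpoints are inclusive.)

8

Sort by right endpoint; whenever an interval is uncovered, place a point at its right end.
By right end: [3,5]  [7,8]  [8,9]  [9,12]  [10,13]  [7,14]  [12,17]
[3,5] uncovered → point at 5; [7,8] uncovered → point at 8; [9,12] uncovered → point at 12.
Points: 5, 8, 12 (3 total).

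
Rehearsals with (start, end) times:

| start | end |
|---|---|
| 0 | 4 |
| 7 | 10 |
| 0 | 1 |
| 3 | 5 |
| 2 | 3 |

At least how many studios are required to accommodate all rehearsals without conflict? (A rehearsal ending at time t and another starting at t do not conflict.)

2

Events (time:±→running): 0:+→1 0:+→2 … peak 2.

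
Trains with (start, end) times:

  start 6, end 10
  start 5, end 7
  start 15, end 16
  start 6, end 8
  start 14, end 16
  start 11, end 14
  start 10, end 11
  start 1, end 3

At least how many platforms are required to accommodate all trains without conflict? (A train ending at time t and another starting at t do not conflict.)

3

starts: [1, 5, 6, 6, 10, 11, 14, 15]
ends:   [3, 7, 8, 10, 11, 14, 16, 16]
s1→1 e3→0 s5→1 s6→2 s6→3  — peak 3.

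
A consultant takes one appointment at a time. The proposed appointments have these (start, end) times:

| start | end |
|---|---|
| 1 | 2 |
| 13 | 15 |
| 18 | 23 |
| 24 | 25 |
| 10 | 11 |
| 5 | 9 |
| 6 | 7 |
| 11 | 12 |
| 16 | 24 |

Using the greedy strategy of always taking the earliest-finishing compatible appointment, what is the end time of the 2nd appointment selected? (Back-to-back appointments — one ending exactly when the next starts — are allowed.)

By end time: (1,2), (6,7), (5,9), (10,11), (11,12), (13,15), (18,23), (16,24), (24,25).
Pick (1,2); next start ≥ 2 → (6,7); next start ≥ 7 → (10,11); next start ≥ 11 → (11,12); next start ≥ 12 → (13,15); next start ≥ 15 → (18,23); next start ≥ 23 → (24,25).
Selected: (1,2) (6,7) (10,11) (11,12) (13,15) (18,23) (24,25)

7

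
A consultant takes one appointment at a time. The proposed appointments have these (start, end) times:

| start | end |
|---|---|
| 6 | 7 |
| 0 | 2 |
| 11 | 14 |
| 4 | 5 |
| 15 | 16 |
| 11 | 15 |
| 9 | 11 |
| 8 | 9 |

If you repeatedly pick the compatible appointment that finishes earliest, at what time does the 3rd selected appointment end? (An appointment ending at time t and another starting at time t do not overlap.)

7

Greedy by earliest finish: after sorting by end time, pick each interval compatible with the last pick.
By end time: (0,2), (4,5), (6,7), (8,9), (9,11), (11,14), (11,15), (15,16).
Pick (0,2); next start ≥ 2 → (4,5); next start ≥ 5 → (6,7); next start ≥ 7 → (8,9); next start ≥ 9 → (9,11); next start ≥ 11 → (11,14); next start ≥ 14 → (15,16).
Selected: (0,2) (4,5) (6,7) (8,9) (9,11) (11,14) (15,16)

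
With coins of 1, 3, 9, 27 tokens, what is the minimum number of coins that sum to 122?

122 = 4×27 + 1×9 + 1×3 + 2×1
Total coins = 4 + 1 + 1 + 2 = 8

8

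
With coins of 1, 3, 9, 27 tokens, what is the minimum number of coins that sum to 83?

5

Greedy: take as many of the largest coin as possible, then repeat with the remainder.
83 − 3×27→2 − 2×1→0
Total coins = 3 + 2 = 5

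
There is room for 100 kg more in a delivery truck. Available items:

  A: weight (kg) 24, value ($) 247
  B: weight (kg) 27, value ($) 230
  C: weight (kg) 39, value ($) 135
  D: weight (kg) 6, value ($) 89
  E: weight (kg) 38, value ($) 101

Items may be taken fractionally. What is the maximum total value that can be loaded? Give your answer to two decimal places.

Order: D (89/6=14.83) > A (247/24=10.29) > B (230/27=8.52) > C (135/39=3.46) > E (101/38=2.66)
Fill: take D (6 @ 89) → take A (24 @ 247) → take B (27 @ 230) → take C (39 @ 135) → take 4/38 of E → 10.63; 100/100 used.
Total value = 711.63

711.63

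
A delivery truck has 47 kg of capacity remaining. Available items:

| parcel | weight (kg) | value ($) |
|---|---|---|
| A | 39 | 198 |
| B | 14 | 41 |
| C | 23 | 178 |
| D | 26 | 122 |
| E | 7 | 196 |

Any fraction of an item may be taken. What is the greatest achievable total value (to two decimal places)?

460.31

Greedy by value/weight ratio, highest first.
Ratios (sorted): E 28.00, C 7.74, A 5.08, D 4.69, B 2.93
take E (7 @ 196); take C (23 @ 178); take 17/39 of A → 86.31. Capacity used 47/47.
Total value = 460.31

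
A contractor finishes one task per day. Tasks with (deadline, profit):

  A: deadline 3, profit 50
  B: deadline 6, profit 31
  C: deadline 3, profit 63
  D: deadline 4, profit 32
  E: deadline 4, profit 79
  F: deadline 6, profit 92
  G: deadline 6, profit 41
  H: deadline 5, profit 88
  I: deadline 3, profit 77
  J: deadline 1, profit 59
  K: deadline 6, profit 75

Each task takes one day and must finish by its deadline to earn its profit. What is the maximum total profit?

474

Sort by profit descending; place each in the latest free slot ≤ its deadline.
By profit: F(d6,92), H(d5,88), E(d4,79), I(d3,77), K(d6,75), C(d3,63), J(d1,59), A(d3,50), G(d6,41), D(d4,32), B(d6,31)
F→slot 6; H→slot 5; E→slot 4; I→slot 3; K→slot 2; C→slot 1; J skipped; A skipped; G skipped; D skipped; B skipped.
Profit = 63 + 75 + 77 + 79 + 88 + 92 = 474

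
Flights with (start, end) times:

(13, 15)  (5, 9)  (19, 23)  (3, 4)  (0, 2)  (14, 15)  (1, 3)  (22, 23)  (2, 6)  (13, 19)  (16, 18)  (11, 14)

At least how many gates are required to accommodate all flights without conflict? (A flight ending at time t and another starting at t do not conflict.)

starts: [0, 1, 2, 3, 5, 11, 13, 13, 14, 16, 19, 22]
ends:   [2, 3, 4, 6, 9, 14, 15, 15, 18, 19, 23, 23]
s0→1 s1→2 e2→1 s2→2 e3→1 s3→2 e4→1 s5→2 e6→1 e9→0 s11→1 s13→2 s13→3  — peak 3.

3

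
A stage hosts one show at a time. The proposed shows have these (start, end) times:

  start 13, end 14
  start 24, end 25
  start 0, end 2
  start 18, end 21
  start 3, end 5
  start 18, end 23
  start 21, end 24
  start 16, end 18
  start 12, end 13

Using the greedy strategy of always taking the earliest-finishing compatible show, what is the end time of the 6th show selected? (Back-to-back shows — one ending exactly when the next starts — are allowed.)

21

Sort by end time and greedily take each interval whose start is ≥ the last chosen end.
By end time: (0,2), (3,5), (12,13), (13,14), (16,18), (18,21), (18,23), (21,24), (24,25).
Pick (0,2); next start ≥ 2 → (3,5); next start ≥ 5 → (12,13); next start ≥ 13 → (13,14); next start ≥ 14 → (16,18); next start ≥ 18 → (18,21); next start ≥ 21 → (21,24); next start ≥ 24 → (24,25).
Selected: (0,2) (3,5) (12,13) (13,14) (16,18) (18,21) (21,24) (24,25)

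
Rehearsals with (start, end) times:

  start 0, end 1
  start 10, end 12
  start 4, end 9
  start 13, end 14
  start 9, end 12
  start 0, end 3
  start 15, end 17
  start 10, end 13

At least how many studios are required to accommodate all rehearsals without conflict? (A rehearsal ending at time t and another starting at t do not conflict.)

3

Count concurrent intervals with a sweep; the peak is the room count.
Events (time:±→running): 0:+→1 0:+→2 1:-→1 3:-→0 4:+→1 9:-→0 9:+→1 10:+→2 10:+→3 … peak 3.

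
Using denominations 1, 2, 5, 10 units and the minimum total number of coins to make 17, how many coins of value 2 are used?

1

Greedy: take as many of the largest coin as possible, then repeat with the remainder.
17 − 1×10→7 − 1×5→2 − 1×2→0
Count of 2: 1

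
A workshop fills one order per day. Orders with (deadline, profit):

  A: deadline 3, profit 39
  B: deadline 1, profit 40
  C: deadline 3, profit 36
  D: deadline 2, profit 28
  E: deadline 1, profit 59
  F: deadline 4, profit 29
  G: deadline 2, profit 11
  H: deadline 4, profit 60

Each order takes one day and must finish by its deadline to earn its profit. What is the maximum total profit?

194

By profit: H(d4,60), E(d1,59), B(d1,40), A(d3,39), C(d3,36), F(d4,29), D(d2,28), G(d2,11)
H→slot 4; E→slot 1; B skipped; A→slot 3; C→slot 2; F skipped; D skipped; G skipped.
Profit = 59 + 36 + 39 + 60 = 194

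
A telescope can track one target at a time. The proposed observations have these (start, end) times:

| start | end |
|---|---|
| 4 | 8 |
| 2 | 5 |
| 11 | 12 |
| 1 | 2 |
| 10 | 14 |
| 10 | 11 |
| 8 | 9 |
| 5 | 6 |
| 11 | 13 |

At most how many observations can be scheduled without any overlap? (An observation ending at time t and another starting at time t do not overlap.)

6

Sorted by end: (1,2)  (2,5)  (5,6)  (4,8)  (8,9)  (10,11)  (11,12)  (11,13)  (10,14)
take (1,2); take (2,5); take (5,6); take (8,9); take (10,11); take (11,12).
Selected 6 observations.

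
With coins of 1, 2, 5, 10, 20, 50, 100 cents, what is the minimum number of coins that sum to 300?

300 = 3×100
Total coins = 3 = 3

3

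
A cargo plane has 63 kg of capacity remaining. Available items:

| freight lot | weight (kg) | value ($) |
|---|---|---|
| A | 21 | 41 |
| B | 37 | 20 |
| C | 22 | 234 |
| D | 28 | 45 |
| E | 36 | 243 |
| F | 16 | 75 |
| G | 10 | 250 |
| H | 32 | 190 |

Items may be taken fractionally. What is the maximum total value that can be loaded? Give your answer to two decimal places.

693.25

Greedy by value/weight ratio, highest first.
Order: G (250/10=25.00) > C (234/22=10.64) > E (243/36=6.75) > H (190/32=5.94) > F (75/16=4.69) > A (41/21=1.95) > D (45/28=1.61) > B (20/37=0.54)
Fill: take G (10 @ 250) → take C (22 @ 234) → take 31/36 of E → 209.25; 63/63 used.
Total value = 693.25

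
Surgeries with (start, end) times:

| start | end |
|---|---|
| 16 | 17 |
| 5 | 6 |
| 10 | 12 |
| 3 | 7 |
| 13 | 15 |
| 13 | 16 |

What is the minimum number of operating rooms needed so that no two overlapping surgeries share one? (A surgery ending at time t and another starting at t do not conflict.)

starts: [3, 5, 10, 13, 13, 16]
ends:   [6, 7, 12, 15, 16, 17]
s3→1 s5→2  — peak 2.

2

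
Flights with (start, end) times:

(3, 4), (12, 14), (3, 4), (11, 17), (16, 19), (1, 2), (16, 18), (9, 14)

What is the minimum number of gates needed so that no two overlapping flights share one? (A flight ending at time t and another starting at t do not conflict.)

3

Events (time:±→running): 1:+→1 2:-→0 3:+→1 3:+→2 4:-→1 4:-→0 9:+→1 11:+→2 12:+→3 … peak 3.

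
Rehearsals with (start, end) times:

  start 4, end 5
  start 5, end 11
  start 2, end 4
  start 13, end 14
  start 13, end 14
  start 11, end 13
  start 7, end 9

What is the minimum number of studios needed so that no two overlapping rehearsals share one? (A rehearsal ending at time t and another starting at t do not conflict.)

2

Events (time:±→running): 2:+→1 4:-→0 4:+→1 5:-→0 5:+→1 7:+→2 … peak 2.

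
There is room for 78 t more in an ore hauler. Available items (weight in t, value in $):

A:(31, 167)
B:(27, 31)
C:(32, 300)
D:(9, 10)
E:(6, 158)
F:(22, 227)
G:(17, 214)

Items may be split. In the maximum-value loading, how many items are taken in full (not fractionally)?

Greedy by value/weight ratio, highest first.
Order: E (158/6=26.33) > G (214/17=12.59) > F (227/22=10.32) > C (300/32=9.38) > A (167/31=5.39) > B (31/27=1.15) > D (10/9=1.11)
Fill: take E (6 @ 158) → take G (17 @ 214) → take F (22 @ 227) → take C (32 @ 300) → take 1/31 of A → 5.39; 78/78 used.
4 item(s) taken whole; one partial (take 1/31 of A).

4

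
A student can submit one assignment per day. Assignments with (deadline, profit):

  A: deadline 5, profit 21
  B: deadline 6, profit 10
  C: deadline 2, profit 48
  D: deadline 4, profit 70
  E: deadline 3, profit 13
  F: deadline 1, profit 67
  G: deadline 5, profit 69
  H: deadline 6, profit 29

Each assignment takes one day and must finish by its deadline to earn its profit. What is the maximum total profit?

Profit order: D=70 G=69 F=67 C=48 H=29 A=21 E=13 B=10
Assign: D→slot 4, G→slot 5, F→slot 1, C→slot 2, H→slot 6, A→slot 3, E skipped, B skipped.
Slots: [1:F] [2:C] [3:A] [4:D] [5:G] [6:H]
Profit = 67 + 48 + 21 + 70 + 69 + 29 = 304

304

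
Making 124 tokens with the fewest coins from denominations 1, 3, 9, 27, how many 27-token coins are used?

4

Greedy: take as many of the largest coin as possible, then repeat with the remainder.
124 − 4×27→16 − 1×9→7 − 2×3→1 − 1×1→0
Count of 27: 4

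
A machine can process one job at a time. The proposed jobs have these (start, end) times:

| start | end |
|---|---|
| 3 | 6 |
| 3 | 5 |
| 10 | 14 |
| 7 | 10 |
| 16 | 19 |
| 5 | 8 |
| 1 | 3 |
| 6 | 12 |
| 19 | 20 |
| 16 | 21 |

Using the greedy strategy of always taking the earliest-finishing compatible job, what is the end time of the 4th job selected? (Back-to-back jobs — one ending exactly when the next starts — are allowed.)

Greedy by earliest finish: after sorting by end time, pick each interval compatible with the last pick.
By end time: (1,3), (3,5), (3,6), (5,8), (7,10), (6,12), (10,14), (16,19), (19,20), (16,21).
Pick (1,3); next start ≥ 3 → (3,5); next start ≥ 5 → (5,8); next start ≥ 8 → (10,14); next start ≥ 14 → (16,19); next start ≥ 19 → (19,20).
Selected: (1,3) (3,5) (5,8) (10,14) (16,19) (19,20)

14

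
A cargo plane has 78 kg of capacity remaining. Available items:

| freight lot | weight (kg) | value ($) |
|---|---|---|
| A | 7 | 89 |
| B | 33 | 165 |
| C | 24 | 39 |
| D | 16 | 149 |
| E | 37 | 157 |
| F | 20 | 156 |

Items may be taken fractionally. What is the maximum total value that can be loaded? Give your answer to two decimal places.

Greedy by value/weight ratio, highest first.
Ratios (sorted): A 12.71, D 9.31, F 7.80, B 5.00, E 4.24, C 1.62
take A (7 @ 89); take D (16 @ 149); take F (20 @ 156); take B (33 @ 165); take 2/37 of E → 8.49. Capacity used 78/78.
Total value = 567.49

567.49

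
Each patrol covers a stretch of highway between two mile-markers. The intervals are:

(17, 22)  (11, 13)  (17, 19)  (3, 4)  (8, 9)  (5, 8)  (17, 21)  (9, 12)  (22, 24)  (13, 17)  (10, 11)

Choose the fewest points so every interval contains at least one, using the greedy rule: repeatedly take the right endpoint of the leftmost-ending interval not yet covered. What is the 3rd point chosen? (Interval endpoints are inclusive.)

Sorted: [3,4] [5,8] [8,9] [10,11] [9,12] [11,13] [13,17] [17,19] [17,21] [17,22] [22,24]
{[3,4]} hit by 4; {[5,8],[8,9]} hit by 8; {[10,11],[9,12],[11,13]} hit by 11; {[13,17],[17,19],[17,21],[17,22]} hit by 17; {[22,24]} hit by 24.
Points: 4, 8, 11, 17, 24 (5 total).

11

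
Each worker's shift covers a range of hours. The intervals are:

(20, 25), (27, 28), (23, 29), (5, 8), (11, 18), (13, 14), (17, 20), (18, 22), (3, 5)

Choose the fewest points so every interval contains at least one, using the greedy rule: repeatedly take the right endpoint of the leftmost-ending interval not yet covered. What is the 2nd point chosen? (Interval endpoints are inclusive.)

Sorted: [3,5] [5,8] [13,14] [11,18] [17,20] [18,22] [20,25] [27,28] [23,29]
{[3,5],[5,8]} hit by 5; {[13,14],[11,18]} hit by 14; {[17,20],[18,22],[20,25]} hit by 20; {[27,28],[23,29]} hit by 28.
Points: 5, 14, 20, 28 (4 total).

14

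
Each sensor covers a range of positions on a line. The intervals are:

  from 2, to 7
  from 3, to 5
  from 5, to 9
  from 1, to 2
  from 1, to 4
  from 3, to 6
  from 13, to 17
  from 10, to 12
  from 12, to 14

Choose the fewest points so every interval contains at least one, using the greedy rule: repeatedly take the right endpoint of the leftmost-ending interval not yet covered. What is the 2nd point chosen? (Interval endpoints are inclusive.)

5

Sorted: [1,2] [1,4] [3,5] [3,6] [2,7] [5,9] [10,12] [12,14] [13,17]
{[1,2],[1,4]} hit by 2; {[3,5],[3,6],[2,7],[5,9]} hit by 5; {[10,12],[12,14]} hit by 12; {[13,17]} hit by 17.
Points: 2, 5, 12, 17 (4 total).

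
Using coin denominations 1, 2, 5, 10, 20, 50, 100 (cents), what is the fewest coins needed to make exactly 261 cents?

5

Use the largest denomination that fits, subtract, and repeat.
261 − 2×100→61 − 1×50→11 − 1×10→1 − 1×1→0
Total coins = 2 + 1 + 1 + 1 = 5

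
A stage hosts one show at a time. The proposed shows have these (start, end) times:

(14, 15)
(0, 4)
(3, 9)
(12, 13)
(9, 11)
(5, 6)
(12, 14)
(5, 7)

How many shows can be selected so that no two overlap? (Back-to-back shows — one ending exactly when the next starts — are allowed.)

5

By end time: (0,4), (5,6), (5,7), (3,9), (9,11), (12,13), (12,14), (14,15).
Pick (0,4); next start ≥ 4 → (5,6); next start ≥ 6 → (9,11); next start ≥ 11 → (12,13); next start ≥ 13 → (14,15).
Selected 5 shows.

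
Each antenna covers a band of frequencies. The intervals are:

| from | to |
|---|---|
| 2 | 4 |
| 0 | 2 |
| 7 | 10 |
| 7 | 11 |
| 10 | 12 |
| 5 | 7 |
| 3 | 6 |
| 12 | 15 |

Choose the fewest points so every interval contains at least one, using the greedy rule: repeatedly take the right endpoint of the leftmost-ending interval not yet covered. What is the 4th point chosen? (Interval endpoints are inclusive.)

15

Sorted: [0,2] [2,4] [3,6] [5,7] [7,10] [7,11] [10,12] [12,15]
{[0,2],[2,4]} hit by 2; {[3,6],[5,7]} hit by 6; {[7,10],[7,11],[10,12]} hit by 10; {[12,15]} hit by 15.
Points: 2, 6, 10, 15 (4 total).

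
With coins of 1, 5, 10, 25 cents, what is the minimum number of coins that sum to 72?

Use the largest denomination that fits, subtract, and repeat.
72 − 2×25→22 − 2×10→2 − 2×1→0
Total coins = 2 + 2 + 2 = 6

6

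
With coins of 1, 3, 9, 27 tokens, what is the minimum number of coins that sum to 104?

8

Greedy: take as many of the largest coin as possible, then repeat with the remainder.
104 − 3×27→23 − 2×9→5 − 1×3→2 − 2×1→0
Total coins = 3 + 2 + 1 + 2 = 8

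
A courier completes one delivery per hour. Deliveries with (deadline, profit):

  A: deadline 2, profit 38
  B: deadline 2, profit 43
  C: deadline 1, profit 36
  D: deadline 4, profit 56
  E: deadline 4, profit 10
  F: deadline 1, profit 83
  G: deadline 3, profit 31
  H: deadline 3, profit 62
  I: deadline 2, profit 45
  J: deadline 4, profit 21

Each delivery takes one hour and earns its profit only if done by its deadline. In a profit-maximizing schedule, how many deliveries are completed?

4

By profit: F(d1,83), H(d3,62), D(d4,56), I(d2,45), B(d2,43), A(d2,38), C(d1,36), G(d3,31), J(d4,21), E(d4,10)
F→slot 1; H→slot 3; D→slot 4; I→slot 2; B skipped; A skipped; C skipped; G skipped; J skipped; E skipped.
4 of 10 scheduled.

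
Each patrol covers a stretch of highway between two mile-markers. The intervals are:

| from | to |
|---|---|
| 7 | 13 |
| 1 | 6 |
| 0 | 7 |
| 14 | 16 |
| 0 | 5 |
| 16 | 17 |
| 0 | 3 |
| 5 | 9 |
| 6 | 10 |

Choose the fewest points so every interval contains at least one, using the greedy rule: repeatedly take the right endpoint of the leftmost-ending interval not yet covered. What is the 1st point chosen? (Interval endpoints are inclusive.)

Process intervals by earliest right end; each time one isn't hit yet, stab at its right endpoint.
Sorted: [0,3] [0,5] [1,6] [0,7] [5,9] [6,10] [7,13] [14,16] [16,17]
{[0,3],[0,5],[1,6],[0,7]} hit by 3; {[5,9],[6,10],[7,13]} hit by 9; {[14,16],[16,17]} hit by 16.
Points: 3, 9, 16 (3 total).

3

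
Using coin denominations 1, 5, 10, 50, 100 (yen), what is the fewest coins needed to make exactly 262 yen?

6

262 − 2×100→62 − 1×50→12 − 1×10→2 − 2×1→0
Total coins = 2 + 1 + 1 + 2 = 6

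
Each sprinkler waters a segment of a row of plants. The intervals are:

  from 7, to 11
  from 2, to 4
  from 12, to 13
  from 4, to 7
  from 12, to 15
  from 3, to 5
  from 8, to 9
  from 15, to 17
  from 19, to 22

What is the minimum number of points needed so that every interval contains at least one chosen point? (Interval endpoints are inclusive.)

5

Sorted: [2,4] [3,5] [4,7] [8,9] [7,11] [12,13] [12,15] [15,17] [19,22]
{[2,4],[3,5],[4,7]} hit by 4; {[8,9],[7,11]} hit by 9; {[12,13],[12,15]} hit by 13; {[15,17]} hit by 17; {[19,22]} hit by 22.
Points: 4, 9, 13, 17, 22 (5 total).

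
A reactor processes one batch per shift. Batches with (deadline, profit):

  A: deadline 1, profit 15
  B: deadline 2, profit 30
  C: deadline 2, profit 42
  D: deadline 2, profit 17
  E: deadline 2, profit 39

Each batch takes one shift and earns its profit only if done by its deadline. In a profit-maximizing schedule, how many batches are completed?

Sort by profit descending; place each in the latest free slot ≤ its deadline.
Profit order: C=42 E=39 B=30 D=17 A=15
Assign: C→slot 2, E→slot 1, B skipped, D skipped, A skipped.
Slots: [1:E] [2:C]
2 of 5 scheduled.

2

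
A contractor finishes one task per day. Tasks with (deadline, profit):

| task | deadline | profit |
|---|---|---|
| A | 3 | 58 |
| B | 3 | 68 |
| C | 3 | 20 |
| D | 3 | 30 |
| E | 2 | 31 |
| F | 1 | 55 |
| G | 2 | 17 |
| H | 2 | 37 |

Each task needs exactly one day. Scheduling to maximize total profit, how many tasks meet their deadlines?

3

By profit: B(d3,68), A(d3,58), F(d1,55), H(d2,37), E(d2,31), D(d3,30), C(d3,20), G(d2,17)
B→slot 3; A→slot 2; F→slot 1; H skipped; E skipped; D skipped; C skipped; G skipped.
3 of 8 scheduled.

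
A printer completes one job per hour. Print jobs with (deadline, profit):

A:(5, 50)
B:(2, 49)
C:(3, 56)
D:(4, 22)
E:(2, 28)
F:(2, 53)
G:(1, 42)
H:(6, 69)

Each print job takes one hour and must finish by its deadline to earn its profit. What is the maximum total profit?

299

Profit order: H=69 C=56 F=53 A=50 B=49 G=42 E=28 D=22
Assign: H→slot 6, C→slot 3, F→slot 2, A→slot 5, B→slot 1, G skipped, E skipped, D→slot 4.
Slots: [1:B] [2:F] [3:C] [4:D] [5:A] [6:H]
Profit = 49 + 53 + 56 + 22 + 50 + 69 = 299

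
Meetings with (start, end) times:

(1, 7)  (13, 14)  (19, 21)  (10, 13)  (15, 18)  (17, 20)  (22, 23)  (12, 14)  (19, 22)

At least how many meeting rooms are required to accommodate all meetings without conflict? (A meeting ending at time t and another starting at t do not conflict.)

3

Count concurrent intervals with a sweep; the peak is the room count.
starts: [1, 10, 12, 13, 15, 17, 19, 19, 22]
ends:   [7, 13, 14, 14, 18, 20, 21, 22, 23]
s1→1 e7→0 s10→1 s12→2 e13→1 s13→2 e14→1 e14→0 s15→1 s17→2 e18→1 s19→2 s19→3  — peak 3.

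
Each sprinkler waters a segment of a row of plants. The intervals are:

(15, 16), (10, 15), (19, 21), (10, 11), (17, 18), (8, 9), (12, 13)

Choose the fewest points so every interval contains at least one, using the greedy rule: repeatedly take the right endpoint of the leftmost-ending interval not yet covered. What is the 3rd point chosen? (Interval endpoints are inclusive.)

13

Sorted: [8,9] [10,11] [12,13] [10,15] [15,16] [17,18] [19,21]
{[8,9]} hit by 9; {[10,11]} hit by 11; {[12,13],[10,15]} hit by 13; {[15,16]} hit by 16; {[17,18]} hit by 18; {[19,21]} hit by 21.
Points: 9, 11, 13, 16, 18, 21 (6 total).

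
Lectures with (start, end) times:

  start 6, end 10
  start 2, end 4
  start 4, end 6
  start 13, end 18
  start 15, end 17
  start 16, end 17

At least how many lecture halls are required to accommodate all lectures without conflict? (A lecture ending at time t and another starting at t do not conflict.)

3

starts: [2, 4, 6, 13, 15, 16]
ends:   [4, 6, 10, 17, 17, 18]
s2→1 e4→0 s4→1 e6→0 s6→1 e10→0 s13→1 s15→2 s16→3  — peak 3.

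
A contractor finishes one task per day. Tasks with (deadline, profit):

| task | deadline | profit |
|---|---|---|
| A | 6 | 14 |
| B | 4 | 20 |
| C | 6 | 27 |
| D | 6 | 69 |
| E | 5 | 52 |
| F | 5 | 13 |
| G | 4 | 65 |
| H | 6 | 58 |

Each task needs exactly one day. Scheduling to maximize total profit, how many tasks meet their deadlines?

6

By profit: D(d6,69), G(d4,65), H(d6,58), E(d5,52), C(d6,27), B(d4,20), A(d6,14), F(d5,13)
D→slot 6; G→slot 4; H→slot 5; E→slot 3; C→slot 2; B→slot 1; A skipped; F skipped.
6 of 8 scheduled.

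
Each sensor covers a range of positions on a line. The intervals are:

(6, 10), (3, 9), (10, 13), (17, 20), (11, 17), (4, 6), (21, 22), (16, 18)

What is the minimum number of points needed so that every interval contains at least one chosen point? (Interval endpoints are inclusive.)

4

Sort by right endpoint; whenever an interval is uncovered, place a point at its right end.
By right end: [4,6]  [3,9]  [6,10]  [10,13]  [11,17]  [16,18]  [17,20]  [21,22]
[4,6] uncovered → point at 6; [10,13] uncovered → point at 13; [16,18] uncovered → point at 18; [21,22] uncovered → point at 22.
Points: 6, 13, 18, 22 (4 total).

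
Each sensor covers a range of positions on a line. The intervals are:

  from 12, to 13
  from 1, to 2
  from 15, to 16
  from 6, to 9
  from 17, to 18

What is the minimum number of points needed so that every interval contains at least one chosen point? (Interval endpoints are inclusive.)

Sort by right endpoint; whenever an interval is uncovered, place a point at its right end.
By right end: [1,2]  [6,9]  [12,13]  [15,16]  [17,18]
[1,2] uncovered → point at 2; [6,9] uncovered → point at 9; [12,13] uncovered → point at 13; [15,16] uncovered → point at 16; [17,18] uncovered → point at 18.
Points: 2, 9, 13, 16, 18 (5 total).

5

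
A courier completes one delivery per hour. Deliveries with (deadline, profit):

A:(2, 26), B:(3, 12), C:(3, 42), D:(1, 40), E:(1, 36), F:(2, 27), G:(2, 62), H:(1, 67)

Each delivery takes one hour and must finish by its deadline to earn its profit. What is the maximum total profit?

171

Profit order: H=67 G=62 C=42 D=40 E=36 F=27 A=26 B=12
Assign: H→slot 1, G→slot 2, C→slot 3, D skipped, E skipped, F skipped, A skipped, B skipped.
Slots: [1:H] [2:G] [3:C]
Profit = 67 + 62 + 42 = 171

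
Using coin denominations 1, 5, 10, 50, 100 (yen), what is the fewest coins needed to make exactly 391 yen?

Greedy: take as many of the largest coin as possible, then repeat with the remainder.
391 − 3×100→91 − 1×50→41 − 4×10→1 − 1×1→0
Total coins = 3 + 1 + 4 + 1 = 9

9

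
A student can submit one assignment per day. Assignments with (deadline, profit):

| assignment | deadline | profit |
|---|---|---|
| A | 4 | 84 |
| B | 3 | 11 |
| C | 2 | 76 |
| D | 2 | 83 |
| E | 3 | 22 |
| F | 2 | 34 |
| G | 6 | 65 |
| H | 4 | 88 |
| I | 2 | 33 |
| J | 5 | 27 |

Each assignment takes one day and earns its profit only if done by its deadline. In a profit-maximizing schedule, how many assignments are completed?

Take jobs in profit order; each goes to the latest open slot no later than its deadline.
By profit: H(d4,88), A(d4,84), D(d2,83), C(d2,76), G(d6,65), F(d2,34), I(d2,33), J(d5,27), E(d3,22), B(d3,11)
H→slot 4; A→slot 3; D→slot 2; C→slot 1; G→slot 6; F skipped; I skipped; J→slot 5; E skipped; B skipped.
6 of 10 scheduled.

6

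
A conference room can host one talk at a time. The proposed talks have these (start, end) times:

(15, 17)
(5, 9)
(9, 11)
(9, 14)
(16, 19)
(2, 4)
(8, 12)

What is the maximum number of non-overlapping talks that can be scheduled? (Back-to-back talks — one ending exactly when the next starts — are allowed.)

4

Sort by end time and greedily take each interval whose start is ≥ the last chosen end.
By end time: (2,4), (5,9), (9,11), (8,12), (9,14), (15,17), (16,19).
Pick (2,4); next start ≥ 4 → (5,9); next start ≥ 9 → (9,11); next start ≥ 11 → (15,17).
Selected 4 talks.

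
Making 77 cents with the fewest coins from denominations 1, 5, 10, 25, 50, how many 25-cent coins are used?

1

Use the largest denomination that fits, subtract, and repeat.
77 − 1×50→27 − 1×25→2 − 2×1→0
Count of 25: 1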